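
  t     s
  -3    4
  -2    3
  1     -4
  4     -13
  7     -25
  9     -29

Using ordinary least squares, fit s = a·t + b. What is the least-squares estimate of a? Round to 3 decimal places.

Sums needed: Σt·t = 160, Σt = 16, Σ1 = 6.
Right-hand side: Σt·s = -510, Σs = -64.
Normal equations: [[160, 16]; [16, 6]]·[a, b]ᵀ = [-510, -64]ᵀ.
Determinant 160·6 − 16² = 704.
a = ((-510)·6 − 16·(-64))/704 = -509/176; b = (160·(-64) − 16·(-510))/704 = -65/22.

a = -2.892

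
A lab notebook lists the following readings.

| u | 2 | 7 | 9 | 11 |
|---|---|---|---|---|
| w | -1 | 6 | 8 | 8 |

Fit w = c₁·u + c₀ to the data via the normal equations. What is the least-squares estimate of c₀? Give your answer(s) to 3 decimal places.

c₀ = -2.486

Forming AᵀA = [[255, 29]; [29, 4]] and Aᵀw = [200, 21]ᵀ gives AᵀA·[c₁, c₀]ᵀ = Aᵀw.
Eliminating c₀: 4·(row 1) − 29·(row 2) gives 179·c₁ = 4·200 − 29·21 = 191, so c₁ = 191/179.
Then c₀ = (21 − 29·(191/179))/4 = -445/179.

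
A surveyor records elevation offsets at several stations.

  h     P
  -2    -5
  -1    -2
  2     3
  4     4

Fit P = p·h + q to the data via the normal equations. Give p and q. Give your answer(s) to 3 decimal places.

p = 1.495, q = -1.121

Entries of AᵀA: Σh·h = 25, Σh = 3, Σ1 = 4.
Right-hand side: Σh·P = 34, ΣP = 0.
Δ = 25·4 − 3² = 91.
p = (34·4 − 3·0)/91 = 136/91; q = (25·0 − 3·34)/91 = -102/91.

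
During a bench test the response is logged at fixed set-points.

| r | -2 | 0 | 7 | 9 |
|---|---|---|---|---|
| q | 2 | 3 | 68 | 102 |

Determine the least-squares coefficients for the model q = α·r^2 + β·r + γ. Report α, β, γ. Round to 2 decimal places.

α = 0.92, β = 2.73, γ = 3.49

Forming AᵀA = [[8978, 1064, 134]; [1064, 134, 14]; [134, 14, 4]] and Aᵀq = [11602, 1390, 175]ᵀ gives AᵀA·[α, β, γ]ᵀ = Aᵀq.
Inverting the 3×3 Gram matrix, [α, β, γ]ᵀ = [11/12, 557/204, 237/68]ᵀ.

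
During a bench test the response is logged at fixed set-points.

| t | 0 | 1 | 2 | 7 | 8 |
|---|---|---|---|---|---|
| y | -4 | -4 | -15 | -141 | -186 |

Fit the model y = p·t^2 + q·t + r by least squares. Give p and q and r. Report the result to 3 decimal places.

With design matrix M, MᵀM = [[6514, 864, 118]; [864, 118, 18]; [118, 18, 5]] and Mᵀy = [-18877, -2509, -350]ᵀ.
Inverting the 3×3 Gram matrix, [p, q, r]ᵀ = [-40659/13742, 13039/13742, -24664/6871]ᵀ.

p = -2.959, q = 0.949, r = -3.590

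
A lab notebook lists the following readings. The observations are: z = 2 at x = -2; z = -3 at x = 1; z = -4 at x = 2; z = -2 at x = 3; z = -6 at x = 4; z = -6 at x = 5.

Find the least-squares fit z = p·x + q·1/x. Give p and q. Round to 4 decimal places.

p = -1.1109, q = -1.5765

The normal system AᵀA·[p, q]ᵀ = Aᵀz is [[59, 6]; [6, 6169/3600]]·[p, q]ᵀ = [-75, -281/30]ᵀ.
Eliminating q: (6169/3600)·(row 1) − 6·(row 2) gives (234371/3600)·p = (6169/3600)·(-75) − 6·(-281/30) = -17357/240, so p = -260355/234371.
Then q = ((-281/30) − 6·(-260355/234371))/(6169/3600) = -369480/234371.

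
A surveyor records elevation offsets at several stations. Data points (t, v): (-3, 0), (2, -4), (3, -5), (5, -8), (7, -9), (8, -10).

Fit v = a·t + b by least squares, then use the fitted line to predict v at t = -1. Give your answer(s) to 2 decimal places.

Normal-equation sums: Σt·t = 160, Σt = 22, Σ1 = 6.
Right-hand side: Σt·v = -206, Σv = -36.
MᵀM·[a, b]ᵀ = Mᵀv becomes [[160, 22]; [22, 6]]·[a, b]ᵀ = [-206, -36]ᵀ.
Δ = 160·6 − 22² = 476.
a = ((-206)·6 − 22·(-36))/476 = -111/119; b = (160·(-36) − 22·(-206))/476 = -307/119.
At t = -1: v̂ = (-111/119)·(-1) + (-307/119)·(1) = -28/17.

v̂ = -1.65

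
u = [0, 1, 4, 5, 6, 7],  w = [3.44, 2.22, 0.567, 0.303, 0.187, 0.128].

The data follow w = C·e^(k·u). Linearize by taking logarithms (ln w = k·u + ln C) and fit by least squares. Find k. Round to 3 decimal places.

Taking logs, ln w = k·u + ln C, so regress ln w on u.
AᵀA = [[127.0000, 23.0000]; [23.0000, 6]], rhs = [-31.8921, -3.4608]ᵀ  (here Σu = 23.0000, Σ(u)² = 127.0000, Σln w = -3.4608, Σu·ln w = -31.8921).
Solving (det = 233.0000): k = -0.47963, ln C = 1.26179.

k = -0.480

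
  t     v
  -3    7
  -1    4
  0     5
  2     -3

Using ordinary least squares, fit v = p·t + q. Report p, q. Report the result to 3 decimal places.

p = -1.885, q = 2.308

Normal-equation sums: Σt·t = 14, Σt = -2, Σ1 = 4.
Right-hand side: Σt·v = -31, Σv = 13.
So MᵀM·[p, q]ᵀ = Mᵀv: [[14, -2]; [-2, 4]]·[p, q]ᵀ = [-31, 13]ᵀ.
Eliminating q: 4·(row 1) − (-2)·(row 2) gives 52·p = 4·(-31) − (-2)·13 = -98, so p = -49/26.
Then q = (13 − (-2)·(-49/26))/4 = 30/13.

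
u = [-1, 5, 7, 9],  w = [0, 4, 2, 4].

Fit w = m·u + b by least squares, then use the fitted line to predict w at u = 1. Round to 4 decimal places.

ŵ = 1.0714

Compute the Gram sums: Σu·u = 156, Σu = 20, Σ1 = 4.
For Mᵀw: Σu·w = 70, Σw = 10.
So MᵀM·[m, b]ᵀ = Mᵀw: [[156, 20]; [20, 4]]·[m, b]ᵀ = [70, 10]ᵀ.
Eliminating b: 4·(row 1) − 20·(row 2) gives 224·m = 4·70 − 20·10 = 80, so m = 5/14.
Then b = (10 − 20·(5/14))/4 = 5/7.
At u = 1: ŵ = (5/14)·(1) + (5/7)·(1) = 15/14.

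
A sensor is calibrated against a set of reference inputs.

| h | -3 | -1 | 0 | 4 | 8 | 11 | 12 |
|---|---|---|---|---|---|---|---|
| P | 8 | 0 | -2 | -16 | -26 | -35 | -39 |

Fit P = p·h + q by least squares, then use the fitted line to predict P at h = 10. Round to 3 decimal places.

The normal system MᵀM·[p, q]ᵀ = MᵀP is [[355, 31]; [31, 7]]·[p, q]ᵀ = [-1149, -110]ᵀ.
det = 355·7 − 31² = 1524.
p = ((-1149)·7 − 31·(-110))/1524 = -4633/1524; q = (355·(-110) − 31·(-1149))/1524 = -3431/1524.
At h = 10: P̂ = (-4633/1524)·(10) + (-3431/1524)·(1) = -16587/508.

P̂ = -32.652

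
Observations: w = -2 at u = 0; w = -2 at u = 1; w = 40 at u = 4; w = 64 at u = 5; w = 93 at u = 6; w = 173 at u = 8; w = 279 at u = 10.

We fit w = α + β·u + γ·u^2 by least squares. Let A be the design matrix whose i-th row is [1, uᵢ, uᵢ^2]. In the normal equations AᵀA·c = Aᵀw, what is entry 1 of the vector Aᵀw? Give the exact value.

645

Entry 1 ↔ basis 1, so (Aᵀw)_{1} = Σᵢ wᵢ = (1)·(-2) + (1)·(-2) + (1)·(40) + (1)·(64) + (1)·(93) + (1)·(173) + (1)·(279) = 645.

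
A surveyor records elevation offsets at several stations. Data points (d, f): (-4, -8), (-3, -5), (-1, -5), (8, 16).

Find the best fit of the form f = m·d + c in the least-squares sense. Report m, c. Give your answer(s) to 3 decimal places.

m = 2.000, c = -0.500

The normal equations are: 90·m + 0·c = 180;  0·m + 4·c = -2.
(Σd·d = 90, Σd = 0, Σ1 = 4, Σd·f = 180, Σf = -2.)
det = 90·4 − 0² = 360.
m = (180·4 − 0·(-2))/360 = 2; c = (90·(-2) − 0·180)/360 = -1/2.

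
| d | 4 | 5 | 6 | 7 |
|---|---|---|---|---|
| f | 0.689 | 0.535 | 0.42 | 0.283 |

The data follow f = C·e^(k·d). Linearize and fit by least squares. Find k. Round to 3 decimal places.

Taking logs, ln f = k·d + ln C, so regress ln f on d.
Σd = 22.0000, Σ(d)² = 126.0000, Σln f = -3.1278, Σd·ln f = -18.6587.
Equations: 126.0000·k + 22.0000·ln C = -18.6587;  22.0000·k + 4·ln C = -3.1278.
Solving (det = 20.0000): k = -0.29114, ln C = 0.81931.

k = -0.291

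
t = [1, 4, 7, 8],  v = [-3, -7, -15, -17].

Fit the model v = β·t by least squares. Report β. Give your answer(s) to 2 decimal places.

β = -2.09

Entries of MᵀM: Σt·t = 130.
And Σt·v = -272.
β = (-272)/130 = -2.09231.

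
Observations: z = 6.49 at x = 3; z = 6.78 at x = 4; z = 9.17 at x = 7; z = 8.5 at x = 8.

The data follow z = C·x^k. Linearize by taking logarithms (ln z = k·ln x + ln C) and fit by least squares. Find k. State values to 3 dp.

Linearized form: ln z = k·ln x + ln C. From the 4 transformed points,
AᵀA = [[11.2394, 6.5103]; [6.5103, 4]], rhs = [13.4702, 8.1402]ᵀ  (here Σln x = 6.5103, Σ(ln x)² = 11.2394, Σln z = 8.1402, Σln x·ln z = 13.4702).
Δ = 11.2394·4 − (6.5103)² = 2.5742; k = (13.4702·4 − 6.5103·8.1402)/2.5742 = 0.34406, ln C = (11.2394·8.1402 − 6.5103·13.4702)/2.5742 = 1.47508.

k = 0.344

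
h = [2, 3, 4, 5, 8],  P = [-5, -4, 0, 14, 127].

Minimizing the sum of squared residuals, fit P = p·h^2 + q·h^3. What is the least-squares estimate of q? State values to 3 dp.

Normal-equation sums: Σh^2·h^2 = 5074, Σh^2·h^3 = 37192, Σh^3·h^3 = 282658.
Right-hand side: Σh^2·P = 8422, Σh^3·P = 66626.
MᵀM·[p, q]ᵀ = MᵀP becomes [[5074, 37192]; [37192, 282658]]·[p, q]ᵀ = [8422, 66626]ᵀ.
Determinant 5074·282658 − 37192² = 50961828.
p = (8422·282658 − 37192·66626)/50961828 = -24352129/12740457; q = (5074·66626 − 37192·8422)/50961828 = 6207325/12740457.

q = 0.487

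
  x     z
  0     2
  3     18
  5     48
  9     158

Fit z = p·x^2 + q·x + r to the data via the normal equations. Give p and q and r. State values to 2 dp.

p = 2.02, q = -0.86, r = 2.08

Forming AᵀA = [[7267, 881, 115]; [881, 115, 17]; [115, 17, 4]] and Aᵀz = [14160, 1716, 226]ᵀ gives AᵀA·[p, q, r]ᵀ = Aᵀz.
Row-reducing yields p = 10409/5154, q = -4423/5154, r = 1790/859.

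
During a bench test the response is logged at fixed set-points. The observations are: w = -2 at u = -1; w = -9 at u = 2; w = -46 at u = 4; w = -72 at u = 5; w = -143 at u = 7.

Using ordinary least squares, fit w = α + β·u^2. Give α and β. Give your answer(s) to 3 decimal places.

α = 1.722, β = -2.954

The normal system AᵀA·[α, β]ᵀ = Aᵀw is [[5, 95]; [95, 3299]]·[α, β]ᵀ = [-272, -9581]ᵀ.
Δ = 5·3299 − 95² = 7470.
α = ((-272)·3299 − 95·(-9581))/7470 = 4289/2490; β = (5·(-9581) − 95·(-272))/7470 = -1471/498.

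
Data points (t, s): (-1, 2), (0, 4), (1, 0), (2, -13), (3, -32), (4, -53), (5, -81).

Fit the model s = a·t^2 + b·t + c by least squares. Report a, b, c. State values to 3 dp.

a = -2.940, b = -2.345, c = 3.500

The normal system MᵀM·[a, b, c]ᵀ = Mᵀs is [[980, 224, 56]; [224, 56, 14]; [56, 14, 7]]·[a, b, c]ᵀ = [-3211, -741, -173]ᵀ.
Inverting the 3×3 Gram matrix, [a, b, c]ᵀ = [-247/84, -197/84, 7/2]ᵀ.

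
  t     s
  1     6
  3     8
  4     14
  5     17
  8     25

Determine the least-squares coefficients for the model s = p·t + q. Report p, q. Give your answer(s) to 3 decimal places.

p = 2.873, q = 1.933

Compute the Gram sums: Σt·t = 115, Σt = 21, Σ1 = 5.
For Xᵀs: Σt·s = 371, Σs = 70.
Eliminating q: 5·(row 1) − 21·(row 2) gives 134·p = 5·371 − 21·70 = 385, so p = 385/134.
Then q = (70 − 21·(385/134))/5 = 259/134.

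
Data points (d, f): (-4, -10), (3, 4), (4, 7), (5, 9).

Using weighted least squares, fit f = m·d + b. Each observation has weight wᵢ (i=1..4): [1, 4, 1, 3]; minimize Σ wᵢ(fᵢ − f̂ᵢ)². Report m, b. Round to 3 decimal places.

m = 2.113, b = -1.894

Setting ∂/∂m … = 0 gives: 143·m + 27·b = 251;  27·m + 9·b = 40.
Δ = 143·9 − 27² = 558.
m = (251·9 − 27·40)/558 = 131/62; b = (143·40 − 27·251)/558 = -1057/558.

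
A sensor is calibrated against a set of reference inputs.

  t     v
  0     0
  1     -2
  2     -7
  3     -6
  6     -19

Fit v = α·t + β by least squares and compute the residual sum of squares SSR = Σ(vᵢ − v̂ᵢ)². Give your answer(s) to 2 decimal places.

SSR = 10.83

Setting ∂/∂α … = 0 gives: 50·α + 12·β = -148;  12·α + 5·β = -34.
(Σt·t = 50, Σt = 12, Σ1 = 5, Σt·v = -148, Σv = -34.)
Δ = 50·5 − 12² = 106.
α = ((-148)·5 − 12·(-34))/106 = -166/53; β = (50·(-34) − 12·(-148))/106 = 38/53.
Residuals: -38/53, 22/53, -77/53, 142/53, -49/53; SSR = 574/53.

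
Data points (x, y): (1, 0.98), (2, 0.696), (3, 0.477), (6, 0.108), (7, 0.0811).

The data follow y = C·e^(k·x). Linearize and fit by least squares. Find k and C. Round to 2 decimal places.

k = -0.43, C = 1.61

With ln yᵢ as the transformed response and xᵢ as the regressor:
Σx = 19.0000, Σ(x)² = 99.0000, Σln y = -5.8605, Σx·ln y = -33.9040.
Equations: 99.0000·k + 19.0000·ln C = -33.9040;  19.0000·k + 5·ln C = -5.8605.
Slope k = (n·Σx·ln y − Σx·Σln y)/(n·Σ(x)² − (Σx)²) = (5·-33.9040 − 19.0000·-5.8605)/134.0000 = -0.43410; ln C = (Σln y − k·Σx)/n = 0.47748, so C = exp(0.47748) = 1.61200.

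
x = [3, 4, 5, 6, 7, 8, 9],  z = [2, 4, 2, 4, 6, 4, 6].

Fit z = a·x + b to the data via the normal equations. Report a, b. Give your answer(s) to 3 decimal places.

a = 0.571, b = 0.571

Setting ∂/∂a … = 0 gives: 280·a + 42·b = 184;  42·a + 7·b = 28.
(Σx·x = 280, Σx = 42, Σ1 = 7, Σx·z = 184, Σz = 28.)
det = 280·7 − 42² = 196.
a = (184·7 − 42·28)/196 = 4/7; b = (280·28 − 42·184)/196 = 4/7.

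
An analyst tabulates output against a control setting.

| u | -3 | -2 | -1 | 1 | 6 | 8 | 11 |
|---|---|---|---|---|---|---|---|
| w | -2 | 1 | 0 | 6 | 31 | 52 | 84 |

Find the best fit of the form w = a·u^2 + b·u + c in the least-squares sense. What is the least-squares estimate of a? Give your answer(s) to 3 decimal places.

The normal equations are: 20132·a + 2024·b + 236·c = 14600;  2024·a + 236·b + 20·c = 1536;  236·a + 20·b + 7·c = 172.
(Σu^2·u^2 = 20132, Σu^2·u = 2024, Σu^2 = 236, Σu·u = 236, Σu = 20, Σ1 = 7, Σu^2·w = 14600, Σu·w = 1536, Σw = 172.)
Inverting the 3×3 Gram matrix, [a, b, c]ᵀ = [71870/155721, 367096/155721, 118132/51907]ᵀ.

a = 0.462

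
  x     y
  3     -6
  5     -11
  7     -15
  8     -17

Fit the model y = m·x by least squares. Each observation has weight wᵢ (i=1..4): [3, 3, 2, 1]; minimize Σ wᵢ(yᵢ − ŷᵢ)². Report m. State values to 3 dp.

m = -2.140

Setting ∂/∂m … = 0 gives: 264·m = -565.
(Σwᵢ·x·x = 264, Σwᵢ·x·y = -565.)
m = (-565)/264 = -2.14015.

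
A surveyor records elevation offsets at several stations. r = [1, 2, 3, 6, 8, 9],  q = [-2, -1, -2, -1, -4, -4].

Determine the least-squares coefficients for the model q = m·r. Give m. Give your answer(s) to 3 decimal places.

m = -0.431

Sums needed: Σr·r = 195.
Right-hand side: Σr·q = -84.
Hence m = -84 / 195 ≈ -0.430769.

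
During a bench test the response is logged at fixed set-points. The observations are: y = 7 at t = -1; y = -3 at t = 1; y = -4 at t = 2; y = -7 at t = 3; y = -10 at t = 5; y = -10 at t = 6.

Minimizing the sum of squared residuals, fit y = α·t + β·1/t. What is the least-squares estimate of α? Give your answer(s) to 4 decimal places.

Forming AᵀA = [[76, 6]; [6, 1093/450]] and Aᵀy = [-149, -18]ᵀ gives AᵀA·[α, β]ᵀ = Aᵀy.
Δ = 76·(1093/450) − 6² = 33434/225.
α = ((-149)·(1093/450) − 6·(-18))/(33434/225) = -114257/66868; β = (76·(-18) − 6·(-149))/(33434/225) = -53325/16717.

α = -1.7087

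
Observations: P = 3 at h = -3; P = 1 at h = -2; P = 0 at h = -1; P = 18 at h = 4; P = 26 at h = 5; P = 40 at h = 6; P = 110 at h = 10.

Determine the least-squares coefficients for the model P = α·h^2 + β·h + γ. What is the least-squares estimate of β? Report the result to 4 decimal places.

β = 0.7957

AᵀA·[α, β, γ]ᵀ = AᵀP reads: 12275·α + 1369·β + 191·γ = 13409;  1369·α + 191·β + 19·γ = 1531;  191·α + 19·β + 7·γ = 198.
Row-reducing yields α = 316425/304934, β = 242645/304934, γ = -333607/152467.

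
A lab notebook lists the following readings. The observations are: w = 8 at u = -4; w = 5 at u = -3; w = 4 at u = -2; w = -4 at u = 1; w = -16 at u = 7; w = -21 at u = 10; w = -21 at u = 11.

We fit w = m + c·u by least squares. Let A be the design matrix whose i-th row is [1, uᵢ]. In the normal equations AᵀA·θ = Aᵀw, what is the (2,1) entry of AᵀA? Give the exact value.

Row 2 ↔ basis u, column 1 ↔ basis 1, so (AᵀA)_{2,1} = Σᵢ u = (-4)·(1) + (-3)·(1) + (-2)·(1) + (1)·(1) + (7)·(1) + (10)·(1) + (11)·(1) = 20.

20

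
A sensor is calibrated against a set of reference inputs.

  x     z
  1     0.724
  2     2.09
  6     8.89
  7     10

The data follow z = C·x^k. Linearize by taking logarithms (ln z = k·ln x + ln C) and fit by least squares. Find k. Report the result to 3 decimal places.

k = 1.353

Taking logs, ln z = k·ln x + ln C, so regress ln z on ln x.
Σln x = 4.4308, Σ(ln x)² = 7.4774, Σln z = 4.9017, Σln x·ln z = 8.9065.
Normal system: [[7.4774, 4.4308]; [4.4308, 4]]·[k, ln C]ᵀ = [8.9065, 4.9017]ᵀ.
Δ = 7.4774·4 − (4.4308)² = 10.2775; k = (8.9065·4 − 4.4308·4.9017)/10.2775 = 1.35316, ln C = (7.4774·4.9017 − 4.4308·8.9065)/10.2775 = -0.27348.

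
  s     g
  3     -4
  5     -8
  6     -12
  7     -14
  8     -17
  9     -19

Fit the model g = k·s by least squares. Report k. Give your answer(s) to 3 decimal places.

Normal-equation sums: Σs·s = 264.
Right-hand side: Σs·g = -529.
Hence k = -529 / 264 ≈ -2.00379.

k = -2.004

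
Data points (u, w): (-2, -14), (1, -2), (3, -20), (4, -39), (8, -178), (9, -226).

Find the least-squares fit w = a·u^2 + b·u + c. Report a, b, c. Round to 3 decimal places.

a = -3.004, b = 1.764, c = 1.016

The normal system XᵀX·[a, b, c]ᵀ = Xᵀw is [[11011, 1325, 175]; [1325, 175, 23]; [175, 23, 6]]·[a, b, c]ᵀ = [-30560, -3648, -479]ᵀ.
Solving the 3×3 system (Gaussian elimination) gives a = -765755/254928, b = 449647/254928, c = 43187/42488.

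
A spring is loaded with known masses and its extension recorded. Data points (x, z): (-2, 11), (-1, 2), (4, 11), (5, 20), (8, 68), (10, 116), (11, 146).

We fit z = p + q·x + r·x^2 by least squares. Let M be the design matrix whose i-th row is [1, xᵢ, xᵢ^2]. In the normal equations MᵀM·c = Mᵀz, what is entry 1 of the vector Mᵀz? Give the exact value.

374

Entry 1 ↔ basis 1, so (Mᵀz)_{1} = Σᵢ zᵢ = (1)·(11) + (1)·(2) + (1)·(11) + (1)·(20) + (1)·(68) + (1)·(116) + (1)·(146) = 374.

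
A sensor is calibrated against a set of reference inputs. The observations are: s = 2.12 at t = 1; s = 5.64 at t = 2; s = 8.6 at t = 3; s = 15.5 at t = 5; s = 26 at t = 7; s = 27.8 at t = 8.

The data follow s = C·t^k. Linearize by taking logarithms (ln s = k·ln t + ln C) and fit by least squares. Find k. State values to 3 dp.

k = 1.237

Taking logs, ln s = k·ln t + ln C, so regress ln s on ln t.
XᵀX = [[12.3883, 7.4265]; [7.4265, 6]], rhs = [21.2284, 13.9570]ᵀ  (here Σln t = 7.4265, Σ(ln t)² = 12.3883, Σln s = 13.9570, Σln t·ln s = 21.2284).
Solving (det = 19.1764): k = 1.23683, ln C = 0.79528.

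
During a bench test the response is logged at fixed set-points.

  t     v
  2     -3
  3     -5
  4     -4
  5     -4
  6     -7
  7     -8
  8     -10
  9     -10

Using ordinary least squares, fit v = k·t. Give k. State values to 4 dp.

Entries of MᵀM: Σt·t = 284.
Right-hand side: Σt·v = -325.
MᵀM·[k]ᵀ = Mᵀv becomes [[284]]·[k]ᵀ = [-325]ᵀ.
Hence k = -325 / 284 ≈ -1.14437.

k = -1.1444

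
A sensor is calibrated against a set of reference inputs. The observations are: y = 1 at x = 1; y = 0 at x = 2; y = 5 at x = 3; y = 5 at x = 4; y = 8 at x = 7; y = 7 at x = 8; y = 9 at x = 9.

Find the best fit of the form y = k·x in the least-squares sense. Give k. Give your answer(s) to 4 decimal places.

Entries of AᵀA: Σx·x = 224.
Moment sums: Σx·y = 229.
Normal equations: [[224]]·[k]ᵀ = [229]ᵀ.
k = 229/224 = 1.02232.

k = 1.0223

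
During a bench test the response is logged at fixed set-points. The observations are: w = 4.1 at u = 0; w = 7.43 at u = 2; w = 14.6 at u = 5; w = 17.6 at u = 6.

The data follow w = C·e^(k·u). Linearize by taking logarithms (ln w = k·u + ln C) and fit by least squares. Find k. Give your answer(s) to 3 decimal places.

Taking logs, ln w = k·u + ln C, so regress ln w on u.
Σu = 13.0000, Σ(u)² = 65.0000, Σln w = 8.9654, Σu·ln w = 34.6236.
Equations: 65.0000·k + 13.0000·ln C = 34.6236;  13.0000·k + 4·ln C = 8.9654.
Solving (det = 91.0000): k = 0.24114, ln C = 1.45766.

k = 0.241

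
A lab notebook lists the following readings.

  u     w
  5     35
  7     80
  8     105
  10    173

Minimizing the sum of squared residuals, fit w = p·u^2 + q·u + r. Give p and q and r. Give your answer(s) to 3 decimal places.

p = 1.917, q = -1.250, r = -6.417

Normal-equation sums: Σu^2·u^2 = 17122, Σu^2·u = 1980, Σu^2 = 238, Σu·u = 238, Σu = 30, Σ1 = 4.
Moment sums: Σu^2·w = 28815, Σu·w = 3305, Σw = 393.
Solving the 3×3 system (Gaussian elimination) gives p = 23/12, q = -5/4, r = -77/12.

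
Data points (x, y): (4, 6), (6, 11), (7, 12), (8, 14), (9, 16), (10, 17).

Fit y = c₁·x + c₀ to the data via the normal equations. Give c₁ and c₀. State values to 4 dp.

c₁ = 1.8286, c₀ = -0.7429

Sums needed: Σx·x = 346, Σx = 44, Σ1 = 6.
Right-hand side: Σx·y = 600, Σy = 76.
Normal equations: [[346, 44]; [44, 6]]·[c₁, c₀]ᵀ = [600, 76]ᵀ.
det = 346·6 − 44² = 140.
c₁ = (600·6 − 44·76)/140 = 64/35; c₀ = (346·76 − 44·600)/140 = -26/35.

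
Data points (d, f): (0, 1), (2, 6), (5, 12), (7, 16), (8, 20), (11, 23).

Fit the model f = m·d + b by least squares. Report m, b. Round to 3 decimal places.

m = 2.061, b = 1.663

Normal-equation sums: Σd·d = 263, Σd = 33, Σ1 = 6.
Right-hand side: Σd·f = 597, Σf = 78.
So AᵀA·[m, b]ᵀ = Aᵀf: [[263, 33]; [33, 6]]·[m, b]ᵀ = [597, 78]ᵀ.
det = 263·6 − 33² = 489.
m = (597·6 − 33·78)/489 = 336/163; b = (263·78 − 33·597)/489 = 271/163.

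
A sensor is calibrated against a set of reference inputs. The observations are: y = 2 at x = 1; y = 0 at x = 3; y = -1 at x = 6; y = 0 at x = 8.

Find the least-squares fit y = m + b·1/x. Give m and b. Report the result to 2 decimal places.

m = -0.92, b = 2.89

Normal-equation sums: Σ1 = 4, Σ1/x = 13/8, Σ1/x·1/x = 665/576.
For Mᵀy: Σy = 1, Σ1/x·y = 11/6.
So MᵀM·[m, b]ᵀ = Mᵀy: [[4, 13/8]; [13/8, 665/576]]·[m, b]ᵀ = [1, 11/6]ᵀ.
Eliminating b: (665/576)·(row 1) − (13/8)·(row 2) gives (1139/576)·m = (665/576)·1 − (13/8)·(11/6) = -1051/576, so m = -1051/1139.
Then b = ((11/6) − (13/8)·(-1051/1139))/(665/576) = 3288/1139.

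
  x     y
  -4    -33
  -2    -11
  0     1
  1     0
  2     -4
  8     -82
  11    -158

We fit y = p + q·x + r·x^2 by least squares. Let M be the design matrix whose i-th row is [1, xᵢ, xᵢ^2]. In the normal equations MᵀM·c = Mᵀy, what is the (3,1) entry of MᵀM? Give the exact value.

210

Row 3 ↔ basis x^2, column 1 ↔ basis 1, so (MᵀM)_{3,1} = Σᵢ x^2 = (16)·(1) + (4)·(1) + (0)·(1) + (1)·(1) + (4)·(1) + (64)·(1) + (121)·(1) = 210.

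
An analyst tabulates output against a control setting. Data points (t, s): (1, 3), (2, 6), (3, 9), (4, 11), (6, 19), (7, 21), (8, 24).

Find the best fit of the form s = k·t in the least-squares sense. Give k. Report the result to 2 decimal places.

Entries of MᵀM: Σt·t = 179.
And Σt·s = 539.
So MᵀM·[k]ᵀ = Mᵀs: [[179]]·[k]ᵀ = [539]ᵀ.
Hence k = 539 / 179 ≈ 3.01117.

k = 3.01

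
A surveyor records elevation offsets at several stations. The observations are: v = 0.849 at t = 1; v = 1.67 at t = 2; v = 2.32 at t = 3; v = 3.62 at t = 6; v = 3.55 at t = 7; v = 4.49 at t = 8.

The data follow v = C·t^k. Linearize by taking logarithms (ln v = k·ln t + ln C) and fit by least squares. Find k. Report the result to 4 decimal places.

k = 0.7504

Linearized form: ln v = k·ln t + ln C. From the 6 transformed points,
XᵀX = [[13.0084, 7.6089]; [7.6089, 6]], rhs = [9.1735, 5.2460]ᵀ  (here Σln t = 7.6089, Σ(ln t)² = 13.0084, Σln v = 5.2460, Σln t·ln v = 9.1735).
Slope k = (n·Σln t·ln v − Σln t·Σln v)/(n·Σ(ln t)² − (Σln t)²) = (6·9.1735 − 7.6089·5.2460)/20.1558 = 0.75040; ln C = (Σln v − k·Σln t)/n = -0.07728.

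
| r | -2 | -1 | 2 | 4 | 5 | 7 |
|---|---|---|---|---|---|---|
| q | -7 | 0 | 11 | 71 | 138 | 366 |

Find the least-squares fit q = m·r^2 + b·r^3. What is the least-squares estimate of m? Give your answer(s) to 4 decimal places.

Forming MᵀM = [[3315, 20955]; [20955, 137499]] and Mᵀq = [22536, 147476]ᵀ gives MᵀM·[m, b]ᵀ = Mᵀq.
Eliminating b: 137499·(row 1) − 20955·(row 2) gives 16697160·m = 137499·22536 − 20955·147476 = 8317884, so m = 693157/1391430.
Then b = (147476 − 20955·(693157/1391430))/137499 = 277351/278286.

m = 0.4982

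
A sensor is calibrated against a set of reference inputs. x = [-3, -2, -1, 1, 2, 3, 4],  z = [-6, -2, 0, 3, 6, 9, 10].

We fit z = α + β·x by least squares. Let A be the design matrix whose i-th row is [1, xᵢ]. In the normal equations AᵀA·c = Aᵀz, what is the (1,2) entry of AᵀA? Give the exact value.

Row 1 ↔ basis 1, column 2 ↔ basis x, so (AᵀA)_{1,2} = Σᵢ x = (1)·(-3) + (1)·(-2) + (1)·(-1) + (1)·(1) + (1)·(2) + (1)·(3) + (1)·(4) = 4.

4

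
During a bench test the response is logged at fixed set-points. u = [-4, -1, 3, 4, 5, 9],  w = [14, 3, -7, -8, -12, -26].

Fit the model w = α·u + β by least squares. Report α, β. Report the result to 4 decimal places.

Setting ∂/∂α … = 0 gives: 148·α + 16·β = -406;  16·α + 6·β = -36.
det = 148·6 − 16² = 632.
α = ((-406)·6 − 16·(-36))/632 = -465/158; β = (148·(-36) − 16·(-406))/632 = 146/79.

α = -2.9430, β = 1.8481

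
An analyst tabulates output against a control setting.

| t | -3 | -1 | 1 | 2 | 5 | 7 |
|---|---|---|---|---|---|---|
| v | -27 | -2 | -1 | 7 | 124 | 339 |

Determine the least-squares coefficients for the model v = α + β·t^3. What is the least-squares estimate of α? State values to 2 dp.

Normal-equation sums: Σ1 = 6, Σt^3 = 449, Σt^3·t^3 = 134069.
Right-hand side: Σv = 440, Σt^3·v = 132563.
XᵀX·[α, β]ᵀ = Xᵀv becomes [[6, 449]; [449, 134069]]·[α, β]ᵀ = [440, 132563]ᵀ.
Eliminating β: 134069·(row 1) − 449·(row 2) gives 602813·α = 134069·440 − 449·132563 = -530427, so α = -530427/602813.
Then β = (132563 − 449·(-530427/602813))/134069 = 597818/602813.

α = -0.88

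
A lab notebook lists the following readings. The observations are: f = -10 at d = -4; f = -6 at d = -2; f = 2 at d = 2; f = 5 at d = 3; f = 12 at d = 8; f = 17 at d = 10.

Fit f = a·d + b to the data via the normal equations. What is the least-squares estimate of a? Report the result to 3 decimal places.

a = 1.884

Forming AᵀA = [[197, 17]; [17, 6]] and Aᵀf = [337, 20]ᵀ gives AᵀA·[a, b]ᵀ = Aᵀf.
Eliminating b: 6·(row 1) − 17·(row 2) gives 893·a = 6·337 − 17·20 = 1682, so a = 1682/893.
Then b = (20 − 17·(1682/893))/6 = -1789/893.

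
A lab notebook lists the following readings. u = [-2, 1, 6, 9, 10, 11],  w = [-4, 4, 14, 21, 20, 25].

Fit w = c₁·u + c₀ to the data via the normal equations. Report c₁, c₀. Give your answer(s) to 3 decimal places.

Normal-equation sums: Σu·u = 343, Σu = 35, Σ1 = 6.
For Xᵀw: Σu·w = 760, Σw = 80.
Normal equations: [[343, 35]; [35, 6]]·[c₁, c₀]ᵀ = [760, 80]ᵀ.
det = 343·6 − 35² = 833.
c₁ = (760·6 − 35·80)/833 = 1760/833; c₀ = (343·80 − 35·760)/833 = 120/119.

c₁ = 2.113, c₀ = 1.008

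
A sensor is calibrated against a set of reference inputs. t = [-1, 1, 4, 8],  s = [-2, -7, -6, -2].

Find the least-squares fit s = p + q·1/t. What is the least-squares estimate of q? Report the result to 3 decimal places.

q = -2.524

The normal equations are: 4·p + (3/8)·q = -17;  (3/8)·p + (133/64)·q = -27/4.
(Σ1 = 4, Σ1/t = 3/8, Σ1/t·1/t = 133/64, Σs = -17, Σ1/t·s = -27/4.)
Eliminating q: (133/64)·(row 1) − (3/8)·(row 2) gives (523/64)·p = (133/64)·(-17) − (3/8)·(-27/4) = -2099/64, so p = -2099/523.
Then q = ((-27/4) − (3/8)·(-2099/523))/(133/64) = -1320/523.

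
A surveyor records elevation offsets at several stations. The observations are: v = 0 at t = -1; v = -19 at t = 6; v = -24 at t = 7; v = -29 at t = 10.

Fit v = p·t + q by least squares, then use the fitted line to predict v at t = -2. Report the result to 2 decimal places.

v̂ = 2.31

Entries of MᵀM: Σt·t = 186, Σt = 22, Σ1 = 4.
And Σt·v = -572, Σv = -72.
MᵀM·[p, q]ᵀ = Mᵀv becomes [[186, 22]; [22, 4]]·[p, q]ᵀ = [-572, -72]ᵀ.
Eliminating q: 4·(row 1) − 22·(row 2) gives 260·p = 4·(-572) − 22·(-72) = -704, so p = -176/65.
Then q = ((-72) − 22·(-176/65))/4 = -202/65.
At t = -2: v̂ = (-176/65)·(-2) + (-202/65)·(1) = 30/13.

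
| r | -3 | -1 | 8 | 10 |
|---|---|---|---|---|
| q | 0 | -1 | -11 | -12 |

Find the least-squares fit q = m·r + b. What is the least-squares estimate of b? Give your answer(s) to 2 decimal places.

Sums needed: Σr·r = 174, Σr = 14, Σ1 = 4.
Moment sums: Σr·q = -207, Σq = -24.
So AᵀA·[m, b]ᵀ = Aᵀq: [[174, 14]; [14, 4]]·[m, b]ᵀ = [-207, -24]ᵀ.
Δ = 174·4 − 14² = 500.
m = ((-207)·4 − 14·(-24))/500 = -123/125; b = (174·(-24) − 14·(-207))/500 = -639/250.

b = -2.56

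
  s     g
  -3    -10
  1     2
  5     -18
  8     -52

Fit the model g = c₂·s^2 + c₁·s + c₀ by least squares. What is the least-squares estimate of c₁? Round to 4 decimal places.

c₁ = 0.9598

From the data, Σs^2·s^2 = 4803, Σs^2·s = 611, Σs^2 = 99, Σs·s = 99, Σs = 11, Σ1 = 4.
Right-hand side: Σs^2·g = -3866, Σs·g = -474, Σg = -78.
So XᵀX·[c₂, c₁, c₀]ᵀ = Xᵀg: [[4803, 611, 99]; [611, 99, 11]; [99, 11, 4]]·[c₂, c₁, c₀]ᵀ = [-3866, -474, -78]ᵀ.
Row-reducing yields c₂ = -1129/1175, c₁ = 5639/5875, c₀ = 9644/5875.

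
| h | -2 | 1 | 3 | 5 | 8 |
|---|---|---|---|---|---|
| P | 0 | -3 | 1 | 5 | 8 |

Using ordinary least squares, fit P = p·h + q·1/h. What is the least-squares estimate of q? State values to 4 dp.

With design matrix M, MᵀM = [[103, 5]; [5, 20401/14400]] and MᵀP = [89, -2/3]ᵀ.
Eliminating q: (20401/14400)·(row 1) − 5·(row 2) gives (1741303/14400)·p = (20401/14400)·89 − 5·(-2/3) = 1863689/14400, so p = 1863689/1741303.
Then q = ((-2/3) − 5·(1863689/1741303))/(20401/14400) = -7396800/1741303.

q = -4.2479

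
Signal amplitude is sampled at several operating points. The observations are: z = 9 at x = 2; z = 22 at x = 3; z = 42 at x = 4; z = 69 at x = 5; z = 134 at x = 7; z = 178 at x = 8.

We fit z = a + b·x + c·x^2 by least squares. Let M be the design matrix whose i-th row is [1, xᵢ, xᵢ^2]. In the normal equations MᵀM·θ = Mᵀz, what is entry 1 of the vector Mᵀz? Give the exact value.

Entry 1 ↔ basis 1, so (Mᵀz)_{1} = Σᵢ zᵢ = (1)·(9) + (1)·(22) + (1)·(42) + (1)·(69) + (1)·(134) + (1)·(178) = 454.

454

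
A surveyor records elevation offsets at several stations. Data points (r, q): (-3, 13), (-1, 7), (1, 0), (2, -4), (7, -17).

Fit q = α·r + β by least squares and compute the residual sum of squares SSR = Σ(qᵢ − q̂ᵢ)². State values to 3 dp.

Sums needed: Σr·r = 64, Σr = 6, Σ1 = 5.
For Mᵀq: Σr·q = -173, Σq = -1.
Determinant 64·5 − 6² = 284.
α = ((-173)·5 − 6·(-1))/284 = -859/284; β = (64·(-1) − 6·(-173))/284 = 487/142.
Residuals: 141/284, 155/284, -115/284, -98/71, 211/284; SSR = 899/284.

SSR = 3.165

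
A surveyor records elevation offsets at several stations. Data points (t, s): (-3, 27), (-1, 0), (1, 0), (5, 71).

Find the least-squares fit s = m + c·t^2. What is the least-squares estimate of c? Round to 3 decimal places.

From the data, Σ1 = 4, Σt^2 = 36, Σt^2·t^2 = 708.
Right-hand side: Σs = 98, Σt^2·s = 2018.
So MᵀM·[m, c]ᵀ = Mᵀs: [[4, 36]; [36, 708]]·[m, c]ᵀ = [98, 2018]ᵀ.
Δ = 4·708 − 36² = 1536.
m = (98·708 − 36·2018)/1536 = -17/8; c = (4·2018 − 36·98)/1536 = 71/24.

c = 2.958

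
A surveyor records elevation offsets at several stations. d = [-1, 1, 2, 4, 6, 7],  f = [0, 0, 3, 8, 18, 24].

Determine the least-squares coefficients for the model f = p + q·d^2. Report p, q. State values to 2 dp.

MᵀM·[p, q]ᵀ = Mᵀf reads: 6·p + 107·q = 53;  107·p + 3971·q = 1964.
(Σ1 = 6, Σd^2 = 107, Σd^2·d^2 = 3971, Σf = 53, Σd^2·f = 1964.)
Δ = 6·3971 − 107² = 12377.
p = (53·3971 − 107·1964)/12377 = 315/12377; q = (6·1964 − 107·53)/12377 = 6113/12377.

p = 0.03, q = 0.49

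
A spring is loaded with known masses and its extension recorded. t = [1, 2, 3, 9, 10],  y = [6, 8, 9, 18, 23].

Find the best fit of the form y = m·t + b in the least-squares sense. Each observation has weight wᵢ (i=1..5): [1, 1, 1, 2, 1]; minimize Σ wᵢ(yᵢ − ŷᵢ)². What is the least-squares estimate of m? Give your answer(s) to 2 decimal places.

m = 1.66

The normal equations are: 276·m + 34·b = 603;  34·m + 6·b = 82.
(Σwᵢ·t·t = 276, Σwᵢ·t = 34, Σwᵢ·1 = 6, Σwᵢ·t·y = 603, Σwᵢ·y = 82.)
Δ = 276·6 − 34² = 500.
m = (603·6 − 34·82)/500 = 83/50; b = (276·82 − 34·603)/500 = 213/50.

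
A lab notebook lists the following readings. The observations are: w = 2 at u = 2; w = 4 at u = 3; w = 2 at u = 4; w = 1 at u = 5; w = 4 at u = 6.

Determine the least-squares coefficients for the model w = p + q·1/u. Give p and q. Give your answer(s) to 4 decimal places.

p = 2.8864, q = -0.9875

From the data, Σ1 = 5, Σ1/u = 29/20, Σ1/u·1/u = 1769/3600.
Moment sums: Σw = 13, Σ1/u·w = 37/10.
So MᵀM·[p, q]ᵀ = Mᵀw: [[5, 29/20]; [29/20, 1769/3600]]·[p, q]ᵀ = [13, 37/10]ᵀ.
Δ = 5·(1769/3600) − (29/20)² = 319/900.
p = (13·(1769/3600) − (29/20)·(37/10))/(319/900) = 127/44; q = (5·(37/10) − (29/20)·13)/(319/900) = -315/319.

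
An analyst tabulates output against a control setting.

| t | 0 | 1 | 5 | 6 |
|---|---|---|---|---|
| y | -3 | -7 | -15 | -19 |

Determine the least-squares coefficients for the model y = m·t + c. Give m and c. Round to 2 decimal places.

m = -2.46, c = -3.62

Normal-equation sums: Σt·t = 62, Σt = 12, Σ1 = 4.
And Σt·y = -196, Σy = -44.
Δ = 62·4 − 12² = 104.
m = ((-196)·4 − 12·(-44))/104 = -32/13; c = (62·(-44) − 12·(-196))/104 = -47/13.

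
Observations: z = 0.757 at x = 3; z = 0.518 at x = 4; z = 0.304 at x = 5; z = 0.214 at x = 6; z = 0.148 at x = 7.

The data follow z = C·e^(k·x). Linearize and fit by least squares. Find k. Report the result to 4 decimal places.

Taking logs, ln z = k·x + ln C, so regress ln z on x.
Sums: Σx = 25.0000, Σ(x)² = 135.0000, Σln z = -5.5792, Σx·ln z = -32.0444.
Normal system: [[135.0000, 25.0000]; [25.0000, 5]]·[k, ln C]ᵀ = [-32.0444, -5.5792]ᵀ.
Δ = 135.0000·5 − (25.0000)² = 50.0000; k = (-32.0444·5 − 25.0000·-5.5792)/50.0000 = -0.41483, ln C = (135.0000·-5.5792 − 25.0000·-32.0444)/50.0000 = 0.95831.

k = -0.4148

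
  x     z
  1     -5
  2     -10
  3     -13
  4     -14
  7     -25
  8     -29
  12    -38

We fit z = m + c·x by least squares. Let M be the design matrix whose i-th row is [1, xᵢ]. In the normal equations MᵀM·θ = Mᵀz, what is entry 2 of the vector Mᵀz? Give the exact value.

-983

Entry 2 ↔ basis x, so (Mᵀz)_{2} = Σᵢ (x)·zᵢ = (1)·(-5) + (2)·(-10) + (3)·(-13) + (4)·(-14) + (7)·(-25) + (8)·(-29) + (12)·(-38) = -983.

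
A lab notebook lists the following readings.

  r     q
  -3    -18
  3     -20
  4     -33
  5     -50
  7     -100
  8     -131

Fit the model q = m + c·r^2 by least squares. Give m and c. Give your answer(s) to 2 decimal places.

m = -0.29, c = -2.04

Compute the Gram sums: Σ1 = 6, Σr^2 = 172, Σr^2·r^2 = 7540.
Right-hand side: Σq = -352, Σr^2·q = -15404.
Eliminating c: 7540·(row 1) − 172·(row 2) gives 15656·m = 7540·(-352) − 172·(-15404) = -4592, so m = -574/1957.
Then c = ((-15404) − 172·(-574/1957))/7540 = -3985/1957.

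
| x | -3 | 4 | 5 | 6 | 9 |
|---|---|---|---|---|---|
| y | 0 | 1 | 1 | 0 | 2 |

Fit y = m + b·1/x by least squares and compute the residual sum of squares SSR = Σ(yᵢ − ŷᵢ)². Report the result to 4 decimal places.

SSR = 2.2286

Compute the Gram sums: Σ1 = 5, Σ1/x = 71/180, Σ1/x·1/x = 8221/32400.
And Σy = 4, Σ1/x·y = 121/180.
So AᵀA·[m, b]ᵀ = Aᵀy: [[5, 71/180]; [71/180, 8221/32400]]·[m, b]ᵀ = [4, 121/180]ᵀ.
Determinant 5·(8221/32400) − (71/180)² = 2254/2025.
m = (4·(8221/32400) − (71/180)·(121/180))/(2254/2025) = 24293/36064; b = (5·(121/180) − (71/180)·4)/(2254/2025) = 14445/9016.
Residuals: -719/5152, -191/2576, 215/36064, -33923/36064, 41415/36064; SSR = 80371/36064.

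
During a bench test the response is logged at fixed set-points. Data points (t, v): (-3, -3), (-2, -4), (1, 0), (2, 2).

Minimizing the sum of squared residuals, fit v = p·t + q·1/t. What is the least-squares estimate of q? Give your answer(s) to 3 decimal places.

Setting ∂/∂p … = 0 gives: 18·p + 4·q = 21;  4·p + (29/18)·q = 4.
(Σt·t = 18, Σt·1/t = 4, Σ1/t·1/t = 29/18, Σt·v = 21, Σ1/t·v = 4.)
Δ = 18·(29/18) − 4² = 13.
p = (21·(29/18) − 4·4)/13 = 107/78; q = (18·4 − 4·21)/13 = -12/13.

q = -0.923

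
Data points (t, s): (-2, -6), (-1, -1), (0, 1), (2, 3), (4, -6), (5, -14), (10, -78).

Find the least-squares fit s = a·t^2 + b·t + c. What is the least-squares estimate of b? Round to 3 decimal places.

b = 1.976

Setting ∂/∂a … = 0 gives: 10914·a + 1188·b + 150·c = -8259;  1188·a + 150·b + 18·c = -855;  150·a + 18·b + 7·c = -101.
Solving the 3×3 system (Gaussian elimination) gives a = -60091/60242, b = 9159/4634, c = 56143/30121.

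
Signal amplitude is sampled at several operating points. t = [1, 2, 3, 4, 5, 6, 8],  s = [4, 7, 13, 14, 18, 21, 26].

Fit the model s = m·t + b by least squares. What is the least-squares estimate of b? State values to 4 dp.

b = 1.6066

Setting ∂/∂m … = 0 gives: 155·m + 29·b = 537;  29·m + 7·b = 103.
(Σt·t = 155, Σt = 29, Σ1 = 7, Σt·s = 537, Σs = 103.)
Δ = 155·7 − 29² = 244.
m = (537·7 − 29·103)/244 = 193/61; b = (155·103 − 29·537)/244 = 98/61.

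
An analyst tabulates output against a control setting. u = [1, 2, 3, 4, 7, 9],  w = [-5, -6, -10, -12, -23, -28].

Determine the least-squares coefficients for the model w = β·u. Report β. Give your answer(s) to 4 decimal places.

Forming MᵀM = [[160]] and Mᵀw = [-508]ᵀ gives MᵀM·[β]ᵀ = Mᵀw.
Hence β = -508 / 160 ≈ -3.175.

β = -3.1750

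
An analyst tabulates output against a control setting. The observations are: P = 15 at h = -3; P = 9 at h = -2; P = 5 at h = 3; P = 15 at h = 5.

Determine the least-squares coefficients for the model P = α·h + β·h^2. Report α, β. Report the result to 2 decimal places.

α = -1.97, β = 1.02

Sums needed: Σh·h = 47, Σh·h^2 = 117, Σh^2·h^2 = 803.
And Σh·P = 27, Σh^2·P = 591.
XᵀX·[α, β]ᵀ = XᵀP becomes [[47, 117]; [117, 803]]·[α, β]ᵀ = [27, 591]ᵀ.
Δ = 47·803 − 117² = 24052.
α = (27·803 − 117·591)/24052 = -23733/12026; β = (47·591 − 117·27)/24052 = 12309/12026.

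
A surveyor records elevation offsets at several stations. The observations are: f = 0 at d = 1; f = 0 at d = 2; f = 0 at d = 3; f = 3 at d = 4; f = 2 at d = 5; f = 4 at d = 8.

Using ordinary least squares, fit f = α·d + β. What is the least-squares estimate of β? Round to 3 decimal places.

β = -0.924

Setting ∂/∂α … = 0 gives: 119·α + 23·β = 54;  23·α + 6·β = 9.
(Σd·d = 119, Σd = 23, Σ1 = 6, Σd·f = 54, Σf = 9.)
Eliminating β: 6·(row 1) − 23·(row 2) gives 185·α = 6·54 − 23·9 = 117, so α = 117/185.
Then β = (9 − 23·(117/185))/6 = -171/185.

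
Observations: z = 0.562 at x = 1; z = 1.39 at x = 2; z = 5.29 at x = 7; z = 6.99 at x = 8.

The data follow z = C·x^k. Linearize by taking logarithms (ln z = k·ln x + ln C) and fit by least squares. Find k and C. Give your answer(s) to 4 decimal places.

Taking logs, ln z = k·ln x + ln C, so regress ln z on ln x.
Σln x = 4.7185, Σ(ln x)² = 8.5911, Σln z = 3.3633, Σln x·ln z = 7.5132.
Equations: 8.5911·k + 4.7185·ln C = 7.5132;  4.7185·k + 4·ln C = 3.3633.
Δ = 8.5911·4 − (4.7185)² = 12.1002; k = (7.5132·4 − 4.7185·3.3633)/12.1002 = 1.17213, ln C = (8.5911·3.3633 − 4.7185·7.5132)/12.1002 = -0.54183, so C = exp(-0.54183) = 0.58168.

k = 1.1721, C = 0.5817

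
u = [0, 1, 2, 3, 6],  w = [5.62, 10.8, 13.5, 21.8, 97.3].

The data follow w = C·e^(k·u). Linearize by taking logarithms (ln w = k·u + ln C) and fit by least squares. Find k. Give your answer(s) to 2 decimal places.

k = 0.46

With ln wᵢ as the transformed response and uᵢ as the regressor:
Sums: Σu = 12.0000, Σ(u)² = 50.0000, Σln w = 14.3683, Σu·ln w = 44.2974.
Normal system: [[50.0000, 12.0000]; [12.0000, 5]]·[k, ln C]ᵀ = [44.2974, 14.3683]ᵀ.
Δ = 50.0000·5 − (12.0000)² = 106.0000; k = (44.2974·5 − 12.0000·14.3683)/106.0000 = 0.46290, ln C = (50.0000·14.3683 − 12.0000·44.2974)/106.0000 = 1.76268.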